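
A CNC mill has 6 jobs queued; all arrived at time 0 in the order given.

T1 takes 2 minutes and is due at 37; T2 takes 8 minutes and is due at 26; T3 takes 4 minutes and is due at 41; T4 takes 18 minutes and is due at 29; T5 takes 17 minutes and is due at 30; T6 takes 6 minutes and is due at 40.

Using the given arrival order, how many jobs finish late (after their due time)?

3

FIFO (arrival order): T1 T2 T3 T4 T5 T6.
T1: 0→2, due 37, tardiness 0
T2: 2→10, due 26, tardiness 0
T3: 10→14, due 41, tardiness 0
T4: 14→32, due 29, tardiness 3
T5: 32→49, due 30, tardiness 19
T6: 49→55, due 40, tardiness 15
Late jobs: 3.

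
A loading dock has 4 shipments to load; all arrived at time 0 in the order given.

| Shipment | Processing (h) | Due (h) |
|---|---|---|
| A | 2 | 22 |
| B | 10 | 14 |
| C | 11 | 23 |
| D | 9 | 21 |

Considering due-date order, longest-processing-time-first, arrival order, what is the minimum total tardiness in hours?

9

EDD (increasing due date): B D A C.
B: 0→10, due 14, tardiness 0
D: 10→19, due 21, tardiness 0
A: 19→21, due 22, tardiness 0
C: 21→32, due 23, tardiness 9
Sum = 0+0+0+9 = 9.
LPT (decreasing processing time): C B D A.
C: 0→11, due 23, tardiness 0
B: 11→21, due 14, tardiness 7
D: 21→30, due 21, tardiness 9
A: 30→32, due 22, tardiness 10
Sum = 0+7+9+10 = 26.
FIFO (arrival order): A B C D.
A: 0→2, due 22, tardiness 0
B: 2→12, due 14, tardiness 0
C: 12→23, due 23, tardiness 0
D: 23→32, due 21, tardiness 11
Sum = 0+0+0+11 = 11.
EDD 9, LPT 26, FIFO 11 → minimum 9.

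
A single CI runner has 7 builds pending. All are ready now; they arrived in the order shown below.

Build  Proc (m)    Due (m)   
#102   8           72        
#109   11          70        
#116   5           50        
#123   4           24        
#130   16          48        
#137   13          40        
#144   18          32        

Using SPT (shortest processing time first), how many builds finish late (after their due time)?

SPT (increasing processing time): #123 #116 #102 #109 #137 #130 #144.
#123: 0→4, due 24, tardiness 0
#116: 4→9, due 50, tardiness 0
#102: 9→17, due 72, tardiness 0
#109: 17→28, due 70, tardiness 0
#137: 28→41, due 40, tardiness 1
#130: 41→57, due 48, tardiness 9
#144: 57→75, due 32, tardiness 43
Late builds: 3.

3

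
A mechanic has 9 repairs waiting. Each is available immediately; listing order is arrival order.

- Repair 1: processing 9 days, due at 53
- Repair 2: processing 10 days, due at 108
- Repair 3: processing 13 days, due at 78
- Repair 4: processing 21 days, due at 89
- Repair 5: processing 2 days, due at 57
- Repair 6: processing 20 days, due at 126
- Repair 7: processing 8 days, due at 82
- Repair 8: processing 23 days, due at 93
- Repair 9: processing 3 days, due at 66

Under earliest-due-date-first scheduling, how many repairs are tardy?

EDD (increasing due date): Repair 1 Repair 5 Repair 9 Repair 3 Repair 7 Repair 4 Repair 8 Repair 2 Repair 6.
Repair 1: 0→9, due 53, tardiness 0
Repair 5: 9→11, due 57, tardiness 0
Repair 9: 11→14, due 66, tardiness 0
Repair 3: 14→27, due 78, tardiness 0
Repair 7: 27→35, due 82, tardiness 0
Repair 4: 35→56, due 89, tardiness 0
Repair 8: 56→79, due 93, tardiness 0
Repair 2: 79→89, due 108, tardiness 0
Repair 6: 89→109, due 126, tardiness 0
Late repairs: 0.

0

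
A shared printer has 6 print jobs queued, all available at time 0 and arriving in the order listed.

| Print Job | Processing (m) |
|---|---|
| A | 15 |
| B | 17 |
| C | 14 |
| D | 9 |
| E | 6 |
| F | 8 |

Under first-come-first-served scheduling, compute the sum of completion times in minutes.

FIFO (arrival order): A B C D E F.
A: 0→15
B: 15→32
C: 32→46
D: 46→55
E: 55→61
F: 61→69
Sum = 15+32+46+55+61+69 = 278.

278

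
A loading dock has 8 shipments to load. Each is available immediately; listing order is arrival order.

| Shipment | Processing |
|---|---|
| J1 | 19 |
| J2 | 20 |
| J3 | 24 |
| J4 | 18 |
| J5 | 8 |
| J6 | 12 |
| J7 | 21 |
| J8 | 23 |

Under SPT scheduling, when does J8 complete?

SPT (increasing processing time): J5 J6 J4 J1 J2 J7 J8 J3.
J5: 0→8
J6: 8→20
J4: 20→38
J1: 38→57
J2: 57→77
J7: 77→98
J8: 98→121

121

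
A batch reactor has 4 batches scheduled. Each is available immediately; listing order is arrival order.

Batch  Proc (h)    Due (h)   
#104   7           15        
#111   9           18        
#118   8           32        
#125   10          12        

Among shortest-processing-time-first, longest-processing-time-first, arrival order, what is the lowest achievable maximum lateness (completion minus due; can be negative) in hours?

SPT (increasing processing time): #104 #118 #111 #125.
#104: 0→7, due 15, lateness -8
#118: 7→15, due 32, lateness -17
#111: 15→24, due 18, lateness 6
#125: 24→34, due 12, lateness 22
Maximum = 22.
LPT (decreasing processing time): #125 #111 #118 #104.
#125: 0→10, due 12, lateness -2
#111: 10→19, due 18, lateness 1
#118: 19→27, due 32, lateness -5
#104: 27→34, due 15, lateness 19
Maximum = 19.
FIFO (arrival order): #104 #111 #118 #125.
#104: 0→7, due 15, lateness -8
#111: 7→16, due 18, lateness -2
#118: 16→24, due 32, lateness -8
#125: 24→34, due 12, lateness 22
Maximum = 22.
SPT 22, LPT 19, FIFO 22 → minimum 19.

19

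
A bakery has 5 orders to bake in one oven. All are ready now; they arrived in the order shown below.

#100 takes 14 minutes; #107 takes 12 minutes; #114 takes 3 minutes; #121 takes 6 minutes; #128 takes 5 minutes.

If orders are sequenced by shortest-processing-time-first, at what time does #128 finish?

8

SPT (increasing processing time): #114 #128 #121 #107 #100.
#114: 0→3
#128: 3→8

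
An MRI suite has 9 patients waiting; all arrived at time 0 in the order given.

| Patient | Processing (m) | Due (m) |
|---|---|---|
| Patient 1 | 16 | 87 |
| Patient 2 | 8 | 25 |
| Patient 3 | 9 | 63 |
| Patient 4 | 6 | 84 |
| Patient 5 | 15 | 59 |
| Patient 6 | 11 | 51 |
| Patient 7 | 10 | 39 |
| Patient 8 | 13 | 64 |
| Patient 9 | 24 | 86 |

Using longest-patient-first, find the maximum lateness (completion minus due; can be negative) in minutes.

81

LPT (decreasing processing time): Patient 9 Patient 1 Patient 5 Patient 8 Patient 6 Patient 7 Patient 3 Patient 2 Patient 4.
Patient 9: 0→24, due 86, lateness -62
Patient 1: 24→40, due 87, lateness -47
Patient 5: 40→55, due 59, lateness -4
Patient 8: 55→68, due 64, lateness 4
Patient 6: 68→79, due 51, lateness 28
Patient 7: 79→89, due 39, lateness 50
Patient 3: 89→98, due 63, lateness 35
Patient 2: 98→106, due 25, lateness 81
Patient 4: 106→112, due 84, lateness 28
Maximum = 81.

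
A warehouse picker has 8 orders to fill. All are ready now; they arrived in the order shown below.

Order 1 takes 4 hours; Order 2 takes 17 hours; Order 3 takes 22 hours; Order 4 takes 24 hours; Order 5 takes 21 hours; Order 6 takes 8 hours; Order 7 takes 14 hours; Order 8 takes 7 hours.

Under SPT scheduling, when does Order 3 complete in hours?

SPT (increasing processing time): Order 1 Order 8 Order 6 Order 7 Order 2 Order 5 Order 3 Order 4.
Order 1: 0→4
Order 8: 4→11
Order 6: 11→19
Order 7: 19→33
Order 2: 33→50
Order 5: 50→71
Order 3: 71→93

93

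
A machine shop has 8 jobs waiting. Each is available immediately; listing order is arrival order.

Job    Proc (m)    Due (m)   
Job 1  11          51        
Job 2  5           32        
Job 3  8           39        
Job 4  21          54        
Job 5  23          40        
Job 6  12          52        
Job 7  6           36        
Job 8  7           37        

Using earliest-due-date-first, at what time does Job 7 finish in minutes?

11

EDD (increasing due date): Job 2 Job 7 Job 8 Job 3 Job 5 Job 1 Job 6 Job 4.
Job 2: 0→5
Job 7: 5→11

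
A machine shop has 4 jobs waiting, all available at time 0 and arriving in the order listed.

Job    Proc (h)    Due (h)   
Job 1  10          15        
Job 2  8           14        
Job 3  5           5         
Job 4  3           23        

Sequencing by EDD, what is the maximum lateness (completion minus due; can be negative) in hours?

8

EDD (increasing due date): Job 3 Job 2 Job 1 Job 4.
Job 3: 0→5, due 5, lateness 0
Job 2: 5→13, due 14, lateness -1
Job 1: 13→23, due 15, lateness 8
Job 4: 23→26, due 23, lateness 3
Maximum = 8.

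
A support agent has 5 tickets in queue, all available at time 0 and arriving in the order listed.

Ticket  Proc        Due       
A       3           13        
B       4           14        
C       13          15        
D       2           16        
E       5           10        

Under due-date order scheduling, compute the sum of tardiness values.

21

EDD (increasing due date): E A B C D.
E: 0→5, due 10, tardiness 0
A: 5→8, due 13, tardiness 0
B: 8→12, due 14, tardiness 0
C: 12→25, due 15, tardiness 10
D: 25→27, due 16, tardiness 11
Sum = 0+0+0+10+11 = 21.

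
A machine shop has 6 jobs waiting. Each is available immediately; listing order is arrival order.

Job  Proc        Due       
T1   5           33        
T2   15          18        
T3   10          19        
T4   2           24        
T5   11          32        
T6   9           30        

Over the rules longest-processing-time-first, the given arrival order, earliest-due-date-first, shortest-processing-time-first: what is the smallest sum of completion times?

140

LPT (decreasing processing time): T2 T5 T3 T6 T1 T4.
T2: 0→15
T5: 15→26
T3: 26→36
T6: 36→45
T1: 45→50
T4: 50→52
Sum = 15+26+36+45+50+52 = 224.
FIFO (arrival order): T1 T2 T3 T4 T5 T6.
T1: 0→5
T2: 5→20
T3: 20→30
T4: 30→32
T5: 32→43
T6: 43→52
Sum = 5+20+30+32+43+52 = 182.
EDD (increasing due date): T2 T3 T4 T6 T5 T1.
T2: 0→15
T3: 15→25
T4: 25→27
T6: 27→36
T5: 36→47
T1: 47→52
Sum = 15+25+27+36+47+52 = 202.
SPT (increasing processing time): T4 T1 T6 T3 T5 T2.
T4: 0→2
T1: 2→7
T6: 7→16
T3: 16→26
T5: 26→37
T2: 37→52
Sum = 2+7+16+26+37+52 = 140.
LPT 224, FIFO 182, EDD 202, SPT 140 → minimum 140.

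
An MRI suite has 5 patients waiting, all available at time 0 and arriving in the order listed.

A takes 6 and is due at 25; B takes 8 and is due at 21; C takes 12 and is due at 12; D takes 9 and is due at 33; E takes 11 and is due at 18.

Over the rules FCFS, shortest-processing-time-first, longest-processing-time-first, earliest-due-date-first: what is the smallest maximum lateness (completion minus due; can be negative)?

FIFO (arrival order): A B C D E.
A: 0→6, due 25, lateness -19
B: 6→14, due 21, lateness -7
C: 14→26, due 12, lateness 14
D: 26→35, due 33, lateness 2
E: 35→46, due 18, lateness 28
Maximum = 28.
SPT (increasing processing time): A B D E C.
A: 0→6, due 25, lateness -19
B: 6→14, due 21, lateness -7
D: 14→23, due 33, lateness -10
E: 23→34, due 18, lateness 16
C: 34→46, due 12, lateness 34
Maximum = 34.
LPT (decreasing processing time): C E D B A.
C: 0→12, due 12, lateness 0
E: 12→23, due 18, lateness 5
D: 23→32, due 33, lateness -1
B: 32→40, due 21, lateness 19
A: 40→46, due 25, lateness 21
Maximum = 21.
EDD (increasing due date): C E B A D.
C: 0→12, due 12, lateness 0
E: 12→23, due 18, lateness 5
B: 23→31, due 21, lateness 10
A: 31→37, due 25, lateness 12
D: 37→46, due 33, lateness 13
Maximum = 13.
FIFO 28, SPT 34, LPT 21, EDD 13 → minimum 13.

13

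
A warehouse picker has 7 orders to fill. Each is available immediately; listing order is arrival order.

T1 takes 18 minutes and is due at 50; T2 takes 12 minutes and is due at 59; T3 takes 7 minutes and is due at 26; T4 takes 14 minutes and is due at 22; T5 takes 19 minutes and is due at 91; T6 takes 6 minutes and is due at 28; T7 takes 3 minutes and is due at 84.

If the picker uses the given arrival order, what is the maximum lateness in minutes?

48

FIFO (arrival order): T1 T2 T3 T4 T5 T6 T7.
T1: 0→18, due 50, lateness -32
T2: 18→30, due 59, lateness -29
T3: 30→37, due 26, lateness 11
T4: 37→51, due 22, lateness 29
T5: 51→70, due 91, lateness -21
T6: 70→76, due 28, lateness 48
T7: 76→79, due 84, lateness -5
Maximum = 48.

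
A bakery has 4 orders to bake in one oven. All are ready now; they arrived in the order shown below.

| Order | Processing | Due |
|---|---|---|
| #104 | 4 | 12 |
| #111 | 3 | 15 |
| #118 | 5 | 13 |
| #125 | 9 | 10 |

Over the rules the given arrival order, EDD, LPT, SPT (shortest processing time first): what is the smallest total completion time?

43

FIFO (arrival order): #104 #111 #118 #125.
#104: 0→4
#111: 4→7
#118: 7→12
#125: 12→21
Sum = 4+7+12+21 = 44.
EDD (increasing due date): #125 #104 #118 #111.
#125: 0→9
#104: 9→13
#118: 13→18
#111: 18→21
Sum = 9+13+18+21 = 61.
LPT (decreasing processing time): #125 #118 #104 #111.
#125: 0→9
#118: 9→14
#104: 14→18
#111: 18→21
Sum = 9+14+18+21 = 62.
SPT (increasing processing time): #111 #104 #118 #125.
#111: 0→3
#104: 3→7
#118: 7→12
#125: 12→21
Sum = 3+7+12+21 = 43.
FIFO 44, EDD 61, LPT 62, SPT 43 → minimum 43.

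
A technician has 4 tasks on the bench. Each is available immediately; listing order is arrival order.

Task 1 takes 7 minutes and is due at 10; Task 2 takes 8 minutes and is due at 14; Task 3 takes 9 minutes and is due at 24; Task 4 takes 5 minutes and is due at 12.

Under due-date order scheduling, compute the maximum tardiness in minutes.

6

EDD (increasing due date): Task 1 Task 4 Task 2 Task 3.
Task 1: 0→7, due 10, tardiness 0
Task 4: 7→12, due 12, tardiness 0
Task 2: 12→20, due 14, tardiness 6
Task 3: 20→29, due 24, tardiness 5
Maximum = 6.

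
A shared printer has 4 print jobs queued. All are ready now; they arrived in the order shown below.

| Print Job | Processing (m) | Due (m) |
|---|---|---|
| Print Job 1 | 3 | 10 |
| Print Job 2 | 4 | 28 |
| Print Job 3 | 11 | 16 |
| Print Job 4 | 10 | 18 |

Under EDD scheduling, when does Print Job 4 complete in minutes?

24

EDD (increasing due date): Print Job 1 Print Job 3 Print Job 4 Print Job 2.
Print Job 1: 0→3
Print Job 3: 3→14
Print Job 4: 14→24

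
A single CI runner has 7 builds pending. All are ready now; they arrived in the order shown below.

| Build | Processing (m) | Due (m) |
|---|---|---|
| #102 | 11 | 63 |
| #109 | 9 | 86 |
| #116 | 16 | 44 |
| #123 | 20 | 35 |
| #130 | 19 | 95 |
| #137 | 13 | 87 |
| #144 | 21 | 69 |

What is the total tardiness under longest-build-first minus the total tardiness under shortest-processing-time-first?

LPT (decreasing processing time): #144 #123 #130 #116 #137 #102 #109.
#144: 0→21, due 69, tardiness 0
#123: 21→41, due 35, tardiness 6
#130: 41→60, due 95, tardiness 0
#116: 60→76, due 44, tardiness 32
#137: 76→89, due 87, tardiness 2
#102: 89→100, due 63, tardiness 37
#109: 100→109, due 86, tardiness 23
Sum = 0+6+0+32+2+37+23 = 100.
SPT (increasing processing time): #109 #102 #137 #116 #130 #123 #144.
#109: 0→9, due 86, tardiness 0
#102: 9→20, due 63, tardiness 0
#137: 20→33, due 87, tardiness 0
#116: 33→49, due 44, tardiness 5
#130: 49→68, due 95, tardiness 0
#123: 68→88, due 35, tardiness 53
#144: 88→109, due 69, tardiness 40
Sum = 0+0+0+5+0+53+40 = 98.
Difference = 100 − 98 = 2.

2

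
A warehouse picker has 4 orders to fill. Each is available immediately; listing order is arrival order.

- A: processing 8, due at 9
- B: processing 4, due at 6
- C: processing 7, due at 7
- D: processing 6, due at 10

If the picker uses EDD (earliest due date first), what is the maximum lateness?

EDD (increasing due date): B C A D.
B: 0→4, due 6, lateness -2
C: 4→11, due 7, lateness 4
A: 11→19, due 9, lateness 10
D: 19→25, due 10, lateness 15
Maximum = 15.

15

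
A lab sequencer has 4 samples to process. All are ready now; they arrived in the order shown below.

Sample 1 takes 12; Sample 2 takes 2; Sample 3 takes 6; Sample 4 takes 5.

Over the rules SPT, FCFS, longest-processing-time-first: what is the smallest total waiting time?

SPT (increasing processing time): Sample 2 Sample 4 Sample 3 Sample 1.
Sample 2: waits 0, runs 0→2
Sample 4: waits 2, runs 2→7
Sample 3: waits 7, runs 7→13
Sample 1: waits 13, runs 13→25
Sum = 0+2+7+13 = 22.
FIFO (arrival order): Sample 1 Sample 2 Sample 3 Sample 4.
Sample 1: waits 0, runs 0→12
Sample 2: waits 12, runs 12→14
Sample 3: waits 14, runs 14→20
Sample 4: waits 20, runs 20→25
Sum = 0+12+14+20 = 46.
LPT (decreasing processing time): Sample 1 Sample 3 Sample 4 Sample 2.
Sample 1: waits 0, runs 0→12
Sample 3: waits 12, runs 12→18
Sample 4: waits 18, runs 18→23
Sample 2: waits 23, runs 23→25
Sum = 0+12+18+23 = 53.
SPT 22, FIFO 46, LPT 53 → minimum 22.

22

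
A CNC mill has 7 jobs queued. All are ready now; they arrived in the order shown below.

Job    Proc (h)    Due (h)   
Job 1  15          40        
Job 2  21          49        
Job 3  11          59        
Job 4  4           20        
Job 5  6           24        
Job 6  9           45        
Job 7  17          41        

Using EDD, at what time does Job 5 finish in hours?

EDD (increasing due date): Job 4 Job 5 Job 1 Job 7 Job 6 Job 2 Job 3.
Job 4: 0→4
Job 5: 4→10

10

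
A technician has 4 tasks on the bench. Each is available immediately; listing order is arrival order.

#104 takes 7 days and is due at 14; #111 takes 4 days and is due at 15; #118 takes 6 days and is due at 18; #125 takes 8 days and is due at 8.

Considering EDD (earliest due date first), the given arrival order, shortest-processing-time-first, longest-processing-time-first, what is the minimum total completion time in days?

56

EDD (increasing due date): #125 #104 #111 #118.
#125: 0→8
#104: 8→15
#111: 15→19
#118: 19→25
Sum = 8+15+19+25 = 67.
FIFO (arrival order): #104 #111 #118 #125.
#104: 0→7
#111: 7→11
#118: 11→17
#125: 17→25
Sum = 7+11+17+25 = 60.
SPT (increasing processing time): #111 #118 #104 #125.
#111: 0→4
#118: 4→10
#104: 10→17
#125: 17→25
Sum = 4+10+17+25 = 56.
LPT (decreasing processing time): #125 #104 #118 #111.
#125: 0→8
#104: 8→15
#118: 15→21
#111: 21→25
Sum = 8+15+21+25 = 69.
EDD 67, FIFO 60, SPT 56, LPT 69 → minimum 56.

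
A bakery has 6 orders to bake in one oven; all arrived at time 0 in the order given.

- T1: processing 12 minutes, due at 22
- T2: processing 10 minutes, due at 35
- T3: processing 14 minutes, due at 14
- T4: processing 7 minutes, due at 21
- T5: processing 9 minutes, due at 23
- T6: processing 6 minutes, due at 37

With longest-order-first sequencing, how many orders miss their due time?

5

LPT (decreasing processing time): T3 T1 T2 T5 T4 T6.
T3: 0→14, due 14, tardiness 0
T1: 14→26, due 22, tardiness 4
T2: 26→36, due 35, tardiness 1
T5: 36→45, due 23, tardiness 22
T4: 45→52, due 21, tardiness 31
T6: 52→58, due 37, tardiness 21
Late orders: 5.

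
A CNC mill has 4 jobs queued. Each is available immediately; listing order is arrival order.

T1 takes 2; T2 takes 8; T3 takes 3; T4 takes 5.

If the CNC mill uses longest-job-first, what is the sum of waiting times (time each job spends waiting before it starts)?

LPT (decreasing processing time): T2 T4 T3 T1.
T2: waits 0, runs 0→8
T4: waits 8, runs 8→13
T3: waits 13, runs 13→16
T1: waits 16, runs 16→18
Sum = 0+8+13+16 = 37.

37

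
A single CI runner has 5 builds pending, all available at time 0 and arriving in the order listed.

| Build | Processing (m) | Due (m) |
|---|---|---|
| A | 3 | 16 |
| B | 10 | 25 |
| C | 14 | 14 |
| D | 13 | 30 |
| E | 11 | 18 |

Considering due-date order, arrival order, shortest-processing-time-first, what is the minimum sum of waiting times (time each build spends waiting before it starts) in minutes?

EDD (increasing due date): C A E B D.
C: waits 0, runs 0→14
A: waits 14, runs 14→17
E: waits 17, runs 17→28
B: waits 28, runs 28→38
D: waits 38, runs 38→51
Sum = 0+14+17+28+38 = 97.
FIFO (arrival order): A B C D E.
A: waits 0, runs 0→3
B: waits 3, runs 3→13
C: waits 13, runs 13→27
D: waits 27, runs 27→40
E: waits 40, runs 40→51
Sum = 0+3+13+27+40 = 83.
SPT (increasing processing time): A B E D C.
A: waits 0, runs 0→3
B: waits 3, runs 3→13
E: waits 13, runs 13→24
D: waits 24, runs 24→37
C: waits 37, runs 37→51
Sum = 0+3+13+24+37 = 77.
EDD 97, FIFO 83, SPT 77 → minimum 77.

77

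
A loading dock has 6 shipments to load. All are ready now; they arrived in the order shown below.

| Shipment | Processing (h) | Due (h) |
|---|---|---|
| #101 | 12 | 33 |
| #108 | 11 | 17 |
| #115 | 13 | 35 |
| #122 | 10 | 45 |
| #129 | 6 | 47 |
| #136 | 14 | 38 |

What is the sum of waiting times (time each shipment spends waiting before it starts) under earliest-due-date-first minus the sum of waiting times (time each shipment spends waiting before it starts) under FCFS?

11

EDD (increasing due date): #108 #101 #115 #136 #122 #129.
#108: waits 0, runs 0→11
#101: waits 11, runs 11→23
#115: waits 23, runs 23→36
#136: waits 36, runs 36→50
#122: waits 50, runs 50→60
#129: waits 60, runs 60→66
Sum = 0+11+23+36+50+60 = 180.
FIFO (arrival order): #101 #108 #115 #122 #129 #136.
#101: waits 0, runs 0→12
#108: waits 12, runs 12→23
#115: waits 23, runs 23→36
#122: waits 36, runs 36→46
#129: waits 46, runs 46→52
#136: waits 52, runs 52→66
Sum = 0+12+23+36+46+52 = 169.
Difference = 180 − 169 = 11.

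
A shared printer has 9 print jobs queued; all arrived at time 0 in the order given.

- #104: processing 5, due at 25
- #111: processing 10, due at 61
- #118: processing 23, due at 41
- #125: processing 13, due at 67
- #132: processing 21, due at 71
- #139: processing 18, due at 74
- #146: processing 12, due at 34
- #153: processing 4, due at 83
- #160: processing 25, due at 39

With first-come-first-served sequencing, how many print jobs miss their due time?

5

FIFO (arrival order): #104 #111 #118 #125 #132 #139 #146 #153 #160.
#104: 0→5, due 25, tardiness 0
#111: 5→15, due 61, tardiness 0
#118: 15→38, due 41, tardiness 0
#125: 38→51, due 67, tardiness 0
#132: 51→72, due 71, tardiness 1
#139: 72→90, due 74, tardiness 16
#146: 90→102, due 34, tardiness 68
#153: 102→106, due 83, tardiness 23
#160: 106→131, due 39, tardiness 92
Late print jobs: 5.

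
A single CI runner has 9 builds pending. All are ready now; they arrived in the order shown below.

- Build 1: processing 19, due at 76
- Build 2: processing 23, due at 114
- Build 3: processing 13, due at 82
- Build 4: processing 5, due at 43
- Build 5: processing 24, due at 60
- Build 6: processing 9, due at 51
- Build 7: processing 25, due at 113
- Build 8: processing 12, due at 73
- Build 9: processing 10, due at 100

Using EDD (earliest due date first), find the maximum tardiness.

26

EDD (increasing due date): Build 4 Build 6 Build 5 Build 8 Build 1 Build 3 Build 9 Build 7 Build 2.
Build 4: 0→5, due 43, tardiness 0
Build 6: 5→14, due 51, tardiness 0
Build 5: 14→38, due 60, tardiness 0
Build 8: 38→50, due 73, tardiness 0
Build 1: 50→69, due 76, tardiness 0
Build 3: 69→82, due 82, tardiness 0
Build 9: 82→92, due 100, tardiness 0
Build 7: 92→117, due 113, tardiness 4
Build 2: 117→140, due 114, tardiness 26
Maximum = 26.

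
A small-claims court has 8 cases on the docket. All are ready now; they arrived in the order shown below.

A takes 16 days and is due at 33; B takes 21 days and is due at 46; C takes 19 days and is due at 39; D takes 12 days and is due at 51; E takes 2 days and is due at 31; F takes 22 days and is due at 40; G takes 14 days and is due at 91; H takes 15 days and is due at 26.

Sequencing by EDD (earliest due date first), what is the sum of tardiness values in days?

182

EDD (increasing due date): H E A C F B D G.
H: 0→15, due 26, tardiness 0
E: 15→17, due 31, tardiness 0
A: 17→33, due 33, tardiness 0
C: 33→52, due 39, tardiness 13
F: 52→74, due 40, tardiness 34
B: 74→95, due 46, tardiness 49
D: 95→107, due 51, tardiness 56
G: 107→121, due 91, tardiness 30
Sum = 0+0+0+13+34+49+56+30 = 182.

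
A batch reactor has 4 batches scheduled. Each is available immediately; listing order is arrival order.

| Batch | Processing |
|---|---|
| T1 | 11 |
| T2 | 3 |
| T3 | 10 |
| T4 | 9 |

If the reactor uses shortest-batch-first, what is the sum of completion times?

70

SPT (increasing processing time): T2 T4 T3 T1.
T2: 0→3
T4: 3→12
T3: 12→22
T1: 22→33
Sum = 3+12+22+33 = 70.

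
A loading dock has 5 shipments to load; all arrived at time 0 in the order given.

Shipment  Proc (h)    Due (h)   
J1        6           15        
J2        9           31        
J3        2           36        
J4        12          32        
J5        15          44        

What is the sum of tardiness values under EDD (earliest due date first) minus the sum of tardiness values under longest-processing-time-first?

-40

EDD (increasing due date): J1 J2 J4 J3 J5.
J1: 0→6, due 15, tardiness 0
J2: 6→15, due 31, tardiness 0
J4: 15→27, due 32, tardiness 0
J3: 27→29, due 36, tardiness 0
J5: 29→44, due 44, tardiness 0
Sum = 0+0+0+0+0 = 0.
LPT (decreasing processing time): J5 J4 J2 J1 J3.
J5: 0→15, due 44, tardiness 0
J4: 15→27, due 32, tardiness 0
J2: 27→36, due 31, tardiness 5
J1: 36→42, due 15, tardiness 27
J3: 42→44, due 36, tardiness 8
Sum = 0+0+5+27+8 = 40.
Difference = 0 − 40 = -40.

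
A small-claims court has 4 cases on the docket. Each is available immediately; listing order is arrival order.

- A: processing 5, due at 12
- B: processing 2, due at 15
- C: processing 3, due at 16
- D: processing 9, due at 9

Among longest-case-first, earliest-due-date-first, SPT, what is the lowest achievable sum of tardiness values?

6

LPT (decreasing processing time): D A C B.
D: 0→9, due 9, tardiness 0
A: 9→14, due 12, tardiness 2
C: 14→17, due 16, tardiness 1
B: 17→19, due 15, tardiness 4
Sum = 0+2+1+4 = 7.
EDD (increasing due date): D A B C.
D: 0→9, due 9, tardiness 0
A: 9→14, due 12, tardiness 2
B: 14→16, due 15, tardiness 1
C: 16→19, due 16, tardiness 3
Sum = 0+2+1+3 = 6.
SPT (increasing processing time): B C A D.
B: 0→2, due 15, tardiness 0
C: 2→5, due 16, tardiness 0
A: 5→10, due 12, tardiness 0
D: 10→19, due 9, tardiness 10
Sum = 0+0+0+10 = 10.
LPT 7, EDD 6, SPT 10 → minimum 6.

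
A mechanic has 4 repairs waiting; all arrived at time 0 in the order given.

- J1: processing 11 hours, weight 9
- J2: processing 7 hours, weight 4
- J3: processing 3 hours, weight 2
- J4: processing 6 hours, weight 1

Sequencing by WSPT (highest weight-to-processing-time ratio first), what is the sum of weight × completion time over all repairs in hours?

238

WSPT (decreasing weight/processing-time ratio): J1 J3 J2 J4.
J1: finishes 11, weight 9, w·C = 99
J3: finishes 14, weight 2, w·C = 28
J2: finishes 21, weight 4, w·C = 84
J4: finishes 27, weight 1, w·C = 27
Sum = 99+28+84+27 = 238.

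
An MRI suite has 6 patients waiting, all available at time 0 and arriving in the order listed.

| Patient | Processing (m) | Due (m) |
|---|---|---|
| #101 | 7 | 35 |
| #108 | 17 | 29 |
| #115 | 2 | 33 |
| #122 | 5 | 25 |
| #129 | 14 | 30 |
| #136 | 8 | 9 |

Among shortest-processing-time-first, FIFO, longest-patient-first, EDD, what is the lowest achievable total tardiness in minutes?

SPT (increasing processing time): #115 #122 #101 #136 #129 #108.
#115: 0→2, due 33, tardiness 0
#122: 2→7, due 25, tardiness 0
#101: 7→14, due 35, tardiness 0
#136: 14→22, due 9, tardiness 13
#129: 22→36, due 30, tardiness 6
#108: 36→53, due 29, tardiness 24
Sum = 0+0+0+13+6+24 = 43.
FIFO (arrival order): #101 #108 #115 #122 #129 #136.
#101: 0→7, due 35, tardiness 0
#108: 7→24, due 29, tardiness 0
#115: 24→26, due 33, tardiness 0
#122: 26→31, due 25, tardiness 6
#129: 31→45, due 30, tardiness 15
#136: 45→53, due 9, tardiness 44
Sum = 0+0+0+6+15+44 = 65.
LPT (decreasing processing time): #108 #129 #136 #101 #122 #115.
#108: 0→17, due 29, tardiness 0
#129: 17→31, due 30, tardiness 1
#136: 31→39, due 9, tardiness 30
#101: 39→46, due 35, tardiness 11
#122: 46→51, due 25, tardiness 26
#115: 51→53, due 33, tardiness 20
Sum = 0+1+30+11+26+20 = 88.
EDD (increasing due date): #136 #122 #108 #129 #115 #101.
#136: 0→8, due 9, tardiness 0
#122: 8→13, due 25, tardiness 0
#108: 13→30, due 29, tardiness 1
#129: 30→44, due 30, tardiness 14
#115: 44→46, due 33, tardiness 13
#101: 46→53, due 35, tardiness 18
Sum = 0+0+1+14+13+18 = 46.
SPT 43, FIFO 65, LPT 88, EDD 46 → minimum 43.

43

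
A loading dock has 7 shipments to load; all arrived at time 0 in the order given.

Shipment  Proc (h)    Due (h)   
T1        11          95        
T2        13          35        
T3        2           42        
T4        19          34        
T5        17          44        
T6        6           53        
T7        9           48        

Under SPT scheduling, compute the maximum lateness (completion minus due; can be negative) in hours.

43

SPT (increasing processing time): T3 T6 T7 T1 T2 T5 T4.
T3: 0→2, due 42, lateness -40
T6: 2→8, due 53, lateness -45
T7: 8→17, due 48, lateness -31
T1: 17→28, due 95, lateness -67
T2: 28→41, due 35, lateness 6
T5: 41→58, due 44, lateness 14
T4: 58→77, due 34, lateness 43
Maximum = 43.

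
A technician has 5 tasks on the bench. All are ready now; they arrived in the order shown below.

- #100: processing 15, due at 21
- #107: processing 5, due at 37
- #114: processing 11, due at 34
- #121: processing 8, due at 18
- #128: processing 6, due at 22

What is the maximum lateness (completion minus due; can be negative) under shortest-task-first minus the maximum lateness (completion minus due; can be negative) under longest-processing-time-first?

6

SPT (increasing processing time): #107 #128 #121 #114 #100.
#107: 0→5, due 37, lateness -32
#128: 5→11, due 22, lateness -11
#121: 11→19, due 18, lateness 1
#114: 19→30, due 34, lateness -4
#100: 30→45, due 21, lateness 24
Maximum = 24.
LPT (decreasing processing time): #100 #114 #121 #128 #107.
#100: 0→15, due 21, lateness -6
#114: 15→26, due 34, lateness -8
#121: 26→34, due 18, lateness 16
#128: 34→40, due 22, lateness 18
#107: 40→45, due 37, lateness 8
Maximum = 18.
Difference = 24 − 18 = 6.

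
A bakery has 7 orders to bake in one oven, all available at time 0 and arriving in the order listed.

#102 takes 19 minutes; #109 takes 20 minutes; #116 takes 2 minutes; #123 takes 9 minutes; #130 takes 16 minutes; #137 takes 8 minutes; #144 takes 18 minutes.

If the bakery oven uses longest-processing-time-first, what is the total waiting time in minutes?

LPT (decreasing processing time): #109 #102 #144 #130 #123 #137 #116.
#109: waits 0, runs 0→20
#102: waits 20, runs 20→39
#144: waits 39, runs 39→57
#130: waits 57, runs 57→73
#123: waits 73, runs 73→82
#137: waits 82, runs 82→90
#116: waits 90, runs 90→92
Sum = 0+20+39+57+73+82+90 = 361.

361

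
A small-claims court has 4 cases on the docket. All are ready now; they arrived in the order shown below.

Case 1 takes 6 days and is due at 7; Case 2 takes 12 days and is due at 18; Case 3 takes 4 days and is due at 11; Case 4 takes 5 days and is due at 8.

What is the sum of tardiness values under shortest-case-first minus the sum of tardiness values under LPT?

SPT (increasing processing time): Case 3 Case 4 Case 1 Case 2.
Case 3: 0→4, due 11, tardiness 0
Case 4: 4→9, due 8, tardiness 1
Case 1: 9→15, due 7, tardiness 8
Case 2: 15→27, due 18, tardiness 9
Sum = 0+1+8+9 = 18.
LPT (decreasing processing time): Case 2 Case 1 Case 4 Case 3.
Case 2: 0→12, due 18, tardiness 0
Case 1: 12→18, due 7, tardiness 11
Case 4: 18→23, due 8, tardiness 15
Case 3: 23→27, due 11, tardiness 16
Sum = 0+11+15+16 = 42.
Difference = 18 − 42 = -24.

-24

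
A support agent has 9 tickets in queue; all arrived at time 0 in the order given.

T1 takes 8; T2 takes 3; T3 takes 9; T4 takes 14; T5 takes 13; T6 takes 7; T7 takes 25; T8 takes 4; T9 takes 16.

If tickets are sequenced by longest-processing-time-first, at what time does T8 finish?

96

LPT (decreasing processing time): T7 T9 T4 T5 T3 T1 T6 T8 T2.
T7: 0→25
T9: 25→41
T4: 41→55
T5: 55→68
T3: 68→77
T1: 77→85
T6: 85→92
T8: 92→96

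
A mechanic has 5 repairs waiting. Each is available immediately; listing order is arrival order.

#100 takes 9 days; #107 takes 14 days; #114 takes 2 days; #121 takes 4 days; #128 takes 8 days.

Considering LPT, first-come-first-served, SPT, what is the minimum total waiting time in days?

LPT (decreasing processing time): #107 #100 #128 #121 #114.
#107: waits 0, runs 0→14
#100: waits 14, runs 14→23
#128: waits 23, runs 23→31
#121: waits 31, runs 31→35
#114: waits 35, runs 35→37
Sum = 0+14+23+31+35 = 103.
FIFO (arrival order): #100 #107 #114 #121 #128.
#100: waits 0, runs 0→9
#107: waits 9, runs 9→23
#114: waits 23, runs 23→25
#121: waits 25, runs 25→29
#128: waits 29, runs 29→37
Sum = 0+9+23+25+29 = 86.
SPT (increasing processing time): #114 #121 #128 #100 #107.
#114: waits 0, runs 0→2
#121: waits 2, runs 2→6
#128: waits 6, runs 6→14
#100: waits 14, runs 14→23
#107: waits 23, runs 23→37
Sum = 0+2+6+14+23 = 45.
LPT 103, FIFO 86, SPT 45 → minimum 45.

45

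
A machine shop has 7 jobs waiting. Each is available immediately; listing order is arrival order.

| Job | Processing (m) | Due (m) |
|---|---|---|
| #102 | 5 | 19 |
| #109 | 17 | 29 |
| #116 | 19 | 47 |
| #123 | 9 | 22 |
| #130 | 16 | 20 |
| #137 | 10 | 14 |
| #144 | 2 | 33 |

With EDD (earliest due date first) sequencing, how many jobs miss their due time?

EDD (increasing due date): #137 #102 #130 #123 #109 #144 #116.
#137: 0→10, due 14, tardiness 0
#102: 10→15, due 19, tardiness 0
#130: 15→31, due 20, tardiness 11
#123: 31→40, due 22, tardiness 18
#109: 40→57, due 29, tardiness 28
#144: 57→59, due 33, tardiness 26
#116: 59→78, due 47, tardiness 31
Late jobs: 5.

5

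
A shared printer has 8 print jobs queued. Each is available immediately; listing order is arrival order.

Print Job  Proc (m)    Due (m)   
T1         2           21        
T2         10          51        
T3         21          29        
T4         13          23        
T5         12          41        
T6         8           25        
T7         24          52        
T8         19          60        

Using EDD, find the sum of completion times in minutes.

EDD (increasing due date): T1 T4 T6 T3 T5 T2 T7 T8.
T1: 0→2
T4: 2→15
T6: 15→23
T3: 23→44
T5: 44→56
T2: 56→66
T7: 66→90
T8: 90→109
Sum = 2+15+23+44+56+66+90+109 = 405.

405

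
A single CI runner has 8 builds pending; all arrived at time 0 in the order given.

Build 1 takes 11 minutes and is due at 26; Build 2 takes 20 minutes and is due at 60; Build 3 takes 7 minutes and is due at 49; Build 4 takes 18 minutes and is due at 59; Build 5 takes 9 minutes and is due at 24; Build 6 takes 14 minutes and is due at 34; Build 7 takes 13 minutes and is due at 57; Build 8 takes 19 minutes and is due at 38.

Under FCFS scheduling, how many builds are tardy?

4

FIFO (arrival order): Build 1 Build 2 Build 3 Build 4 Build 5 Build 6 Build 7 Build 8.
Build 1: 0→11, due 26, tardiness 0
Build 2: 11→31, due 60, tardiness 0
Build 3: 31→38, due 49, tardiness 0
Build 4: 38→56, due 59, tardiness 0
Build 5: 56→65, due 24, tardiness 41
Build 6: 65→79, due 34, tardiness 45
Build 7: 79→92, due 57, tardiness 35
Build 8: 92→111, due 38, tardiness 73
Late builds: 4.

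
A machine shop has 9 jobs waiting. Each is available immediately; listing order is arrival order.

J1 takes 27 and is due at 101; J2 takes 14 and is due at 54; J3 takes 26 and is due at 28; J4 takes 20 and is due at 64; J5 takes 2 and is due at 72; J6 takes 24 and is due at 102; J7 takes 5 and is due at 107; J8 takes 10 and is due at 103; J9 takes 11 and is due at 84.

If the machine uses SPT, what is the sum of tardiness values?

122

SPT (increasing processing time): J5 J7 J8 J9 J2 J4 J6 J3 J1.
J5: 0→2, due 72, tardiness 0
J7: 2→7, due 107, tardiness 0
J8: 7→17, due 103, tardiness 0
J9: 17→28, due 84, tardiness 0
J2: 28→42, due 54, tardiness 0
J4: 42→62, due 64, tardiness 0
J6: 62→86, due 102, tardiness 0
J3: 86→112, due 28, tardiness 84
J1: 112→139, due 101, tardiness 38
Sum = 0+0+0+0+0+0+0+84+38 = 122.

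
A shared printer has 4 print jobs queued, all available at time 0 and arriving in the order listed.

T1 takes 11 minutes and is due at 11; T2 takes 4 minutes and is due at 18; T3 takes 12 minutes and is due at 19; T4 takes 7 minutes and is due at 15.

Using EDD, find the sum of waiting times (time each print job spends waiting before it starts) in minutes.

EDD (increasing due date): T1 T4 T2 T3.
T1: waits 0, runs 0→11
T4: waits 11, runs 11→18
T2: waits 18, runs 18→22
T3: waits 22, runs 22→34
Sum = 0+11+18+22 = 51.

51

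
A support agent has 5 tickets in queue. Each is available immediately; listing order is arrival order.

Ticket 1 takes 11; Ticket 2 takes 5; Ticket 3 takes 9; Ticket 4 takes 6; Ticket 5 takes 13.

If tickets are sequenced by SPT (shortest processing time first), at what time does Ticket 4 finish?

SPT (increasing processing time): Ticket 2 Ticket 4 Ticket 3 Ticket 1 Ticket 5.
Ticket 2: 0→5
Ticket 4: 5→11

11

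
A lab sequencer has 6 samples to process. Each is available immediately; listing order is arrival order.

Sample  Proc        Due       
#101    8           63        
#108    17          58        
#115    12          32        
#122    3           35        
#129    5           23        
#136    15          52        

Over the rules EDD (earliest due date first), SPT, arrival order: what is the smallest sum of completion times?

EDD (increasing due date): #129 #115 #122 #136 #108 #101.
#129: 0→5
#115: 5→17
#122: 17→20
#136: 20→35
#108: 35→52
#101: 52→60
Sum = 5+17+20+35+52+60 = 189.
SPT (increasing processing time): #122 #129 #101 #115 #136 #108.
#122: 0→3
#129: 3→8
#101: 8→16
#115: 16→28
#136: 28→43
#108: 43→60
Sum = 3+8+16+28+43+60 = 158.
FIFO (arrival order): #101 #108 #115 #122 #129 #136.
#101: 0→8
#108: 8→25
#115: 25→37
#122: 37→40
#129: 40→45
#136: 45→60
Sum = 8+25+37+40+45+60 = 215.
EDD 189, SPT 158, FIFO 215 → minimum 158.

158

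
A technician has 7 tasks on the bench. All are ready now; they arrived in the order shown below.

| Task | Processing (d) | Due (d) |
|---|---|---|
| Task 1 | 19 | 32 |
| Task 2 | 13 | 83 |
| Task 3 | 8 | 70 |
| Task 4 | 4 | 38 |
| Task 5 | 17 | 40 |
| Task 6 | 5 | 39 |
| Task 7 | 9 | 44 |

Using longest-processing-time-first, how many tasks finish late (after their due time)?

3

LPT (decreasing processing time): Task 1 Task 5 Task 2 Task 7 Task 3 Task 6 Task 4.
Task 1: 0→19, due 32, tardiness 0
Task 5: 19→36, due 40, tardiness 0
Task 2: 36→49, due 83, tardiness 0
Task 7: 49→58, due 44, tardiness 14
Task 3: 58→66, due 70, tardiness 0
Task 6: 66→71, due 39, tardiness 32
Task 4: 71→75, due 38, tardiness 37
Late tasks: 3.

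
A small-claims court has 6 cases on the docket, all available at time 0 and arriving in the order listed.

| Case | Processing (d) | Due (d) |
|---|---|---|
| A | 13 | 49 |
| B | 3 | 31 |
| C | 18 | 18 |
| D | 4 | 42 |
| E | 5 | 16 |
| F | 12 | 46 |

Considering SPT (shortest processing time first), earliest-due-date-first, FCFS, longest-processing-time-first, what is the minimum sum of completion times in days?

138

SPT (increasing processing time): B D E F A C.
B: 0→3
D: 3→7
E: 7→12
F: 12→24
A: 24→37
C: 37→55
Sum = 3+7+12+24+37+55 = 138.
EDD (increasing due date): E C B D F A.
E: 0→5
C: 5→23
B: 23→26
D: 26→30
F: 30→42
A: 42→55
Sum = 5+23+26+30+42+55 = 181.
FIFO (arrival order): A B C D E F.
A: 0→13
B: 13→16
C: 16→34
D: 34→38
E: 38→43
F: 43→55
Sum = 13+16+34+38+43+55 = 199.
LPT (decreasing processing time): C A F E D B.
C: 0→18
A: 18→31
F: 31→43
E: 43→48
D: 48→52
B: 52→55
Sum = 18+31+43+48+52+55 = 247.
SPT 138, EDD 181, FIFO 199, LPT 247 → minimum 138.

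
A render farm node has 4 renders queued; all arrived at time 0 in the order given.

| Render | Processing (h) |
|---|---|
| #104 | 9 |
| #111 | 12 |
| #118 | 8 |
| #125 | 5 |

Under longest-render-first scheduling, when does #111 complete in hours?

LPT (decreasing processing time): #111 #104 #118 #125.
#111: 0→12

12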